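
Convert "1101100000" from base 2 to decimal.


Input: "1101100000" in base 2
Positional expansion:
  Digit '1' (value 1) x 2^9 = 512
  Digit '1' (value 1) x 2^8 = 256
  Digit '0' (value 0) x 2^7 = 0
  Digit '1' (value 1) x 2^6 = 64
  Digit '1' (value 1) x 2^5 = 32
  Digit '0' (value 0) x 2^4 = 0
  Digit '0' (value 0) x 2^3 = 0
  Digit '0' (value 0) x 2^2 = 0
  Digit '0' (value 0) x 2^1 = 0
  Digit '0' (value 0) x 2^0 = 0
Sum = 864

864


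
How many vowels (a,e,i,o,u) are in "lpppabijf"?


Input: lpppabijf
Checking each character:
  'l' at position 0: consonant
  'p' at position 1: consonant
  'p' at position 2: consonant
  'p' at position 3: consonant
  'a' at position 4: vowel (running total: 1)
  'b' at position 5: consonant
  'i' at position 6: vowel (running total: 2)
  'j' at position 7: consonant
  'f' at position 8: consonant
Total vowels: 2

2


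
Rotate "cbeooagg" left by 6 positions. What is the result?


Input: "cbeooagg", rotate left by 6
First 6 characters: "cbeooa"
Remaining characters: "gg"
Concatenate remaining + first: "gg" + "cbeooa" = "ggcbeooa"

ggcbeooa


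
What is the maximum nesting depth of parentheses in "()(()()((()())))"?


Input: "()(()()((()())))"
Tracking depth:
  Position 0 '(': depth becomes 1
  Position 1 ')': depth becomes 0
  Position 2 '(': depth becomes 1
  Position 3 '(': depth becomes 2
  Position 4 ')': depth becomes 1
  Position 5 '(': depth becomes 2
  Position 6 ')': depth becomes 1
  Position 7 '(': depth becomes 2
  Position 8 '(': depth becomes 3
  Position 9 '(': depth becomes 4
  Position 10 ')': depth becomes 3
  Position 11 '(': depth becomes 4
  Position 12 ')': depth becomes 3
  Position 13 ')': depth becomes 2
  Position 14 ')': depth becomes 1
  Position 15 ')': depth becomes 0
Maximum depth reached: 4

4


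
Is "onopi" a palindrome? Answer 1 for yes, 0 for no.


Input: onopi
Reversed: ipono
  Compare pos 0 ('o') with pos 4 ('i'): MISMATCH
  Compare pos 1 ('n') with pos 3 ('p'): MISMATCH
Result: not a palindrome

0


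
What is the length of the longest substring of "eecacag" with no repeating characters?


Input: "eecacag"
Sliding window (track last position of each char):
  Position 0 ('e'): window [0,0] length 1 -- new best
  Position 1 ('e'): repeat (last at 0), move window start to 1
  Position 1 ('e'): window [1,1] length 1
  Position 2 ('c'): window [1,2] length 2 -- new best
  Position 3 ('a'): window [1,3] length 3 -- new best
  Position 4 ('c'): repeat (last at 2), move window start to 3
  Position 4 ('c'): window [3,4] length 2
  Position 5 ('a'): repeat (last at 3), move window start to 4
  Position 5 ('a'): window [4,5] length 2
  Position 6 ('g'): window [4,6] length 3
Longest substring with no repeats: "eca" with length 3

3


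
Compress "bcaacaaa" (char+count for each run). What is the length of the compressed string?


Input: bcaacaaa
Runs:
  'b' x 1 => "b1"
  'c' x 1 => "c1"
  'a' x 2 => "a2"
  'c' x 1 => "c1"
  'a' x 3 => "a3"
Compressed: "b1c1a2c1a3"
Compressed length: 10

10


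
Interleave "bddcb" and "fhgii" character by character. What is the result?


Interleaving "bddcb" and "fhgii":
  Position 0: 'b' from first, 'f' from second => "bf"
  Position 1: 'd' from first, 'h' from second => "dh"
  Position 2: 'd' from first, 'g' from second => "dg"
  Position 3: 'c' from first, 'i' from second => "ci"
  Position 4: 'b' from first, 'i' from second => "bi"
Result: bfdhdgcibi

bfdhdgcibi


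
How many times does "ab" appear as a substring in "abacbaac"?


Searching for "ab" in "abacbaac"
Scanning each position:
  Position 0: "ab" => MATCH
  Position 1: "ba" => no
  Position 2: "ac" => no
  Position 3: "cb" => no
  Position 4: "ba" => no
  Position 5: "aa" => no
  Position 6: "ac" => no
Total occurrences: 1

1


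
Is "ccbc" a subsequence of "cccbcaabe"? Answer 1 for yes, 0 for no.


Check if "ccbc" is a subsequence of "cccbcaabe"
Greedy scan:
  Position 0 ('c'): matches sub[0] = 'c'
  Position 1 ('c'): matches sub[1] = 'c'
  Position 2 ('c'): no match needed
  Position 3 ('b'): matches sub[2] = 'b'
  Position 4 ('c'): matches sub[3] = 'c'
  Position 5 ('a'): no match needed
  Position 6 ('a'): no match needed
  Position 7 ('b'): no match needed
  Position 8 ('e'): no match needed
All 4 characters matched => is a subsequence

1


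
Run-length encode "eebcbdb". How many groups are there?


Input: eebcbdb
Scanning for consecutive runs:
  Group 1: 'e' x 2 (positions 0-1)
  Group 2: 'b' x 1 (positions 2-2)
  Group 3: 'c' x 1 (positions 3-3)
  Group 4: 'b' x 1 (positions 4-4)
  Group 5: 'd' x 1 (positions 5-5)
  Group 6: 'b' x 1 (positions 6-6)
Total groups: 6

6


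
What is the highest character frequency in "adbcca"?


Input: adbcca
Character counts:
  'a': 2
  'b': 1
  'c': 2
  'd': 1
Maximum frequency: 2

2


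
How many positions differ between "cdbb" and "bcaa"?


Comparing "cdbb" and "bcaa" position by position:
  Position 0: 'c' vs 'b' => DIFFER
  Position 1: 'd' vs 'c' => DIFFER
  Position 2: 'b' vs 'a' => DIFFER
  Position 3: 'b' vs 'a' => DIFFER
Positions that differ: 4

4


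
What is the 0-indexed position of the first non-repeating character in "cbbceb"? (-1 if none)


Input: cbbceb
Character frequencies:
  'b': 3
  'c': 2
  'e': 1
Scanning left to right for freq == 1:
  Position 0 ('c'): freq=2, skip
  Position 1 ('b'): freq=3, skip
  Position 2 ('b'): freq=3, skip
  Position 3 ('c'): freq=2, skip
  Position 4 ('e'): unique! => answer = 4

4


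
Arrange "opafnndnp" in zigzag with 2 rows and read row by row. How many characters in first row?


Zigzag "opafnndnp" into 2 rows:
Placing characters:
  'o' => row 0
  'p' => row 1
  'a' => row 0
  'f' => row 1
  'n' => row 0
  'n' => row 1
  'd' => row 0
  'n' => row 1
  'p' => row 0
Rows:
  Row 0: "oandp"
  Row 1: "pfnn"
First row length: 5

5


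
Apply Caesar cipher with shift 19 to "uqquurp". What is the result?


Caesar cipher: shift "uqquurp" by 19
  'u' (pos 20) + 19 = pos 13 = 'n'
  'q' (pos 16) + 19 = pos 9 = 'j'
  'q' (pos 16) + 19 = pos 9 = 'j'
  'u' (pos 20) + 19 = pos 13 = 'n'
  'u' (pos 20) + 19 = pos 13 = 'n'
  'r' (pos 17) + 19 = pos 10 = 'k'
  'p' (pos 15) + 19 = pos 8 = 'i'
Result: njjnnki

njjnnki


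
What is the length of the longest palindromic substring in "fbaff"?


Input: "fbaff"
Checking substrings for palindromes:
  [3:5] "ff" (len 2) => palindrome
Longest palindromic substring: "ff" with length 2

2


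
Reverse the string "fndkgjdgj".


Input: fndkgjdgj
Reading characters right to left:
  Position 8: 'j'
  Position 7: 'g'
  Position 6: 'd'
  Position 5: 'j'
  Position 4: 'g'
  Position 3: 'k'
  Position 2: 'd'
  Position 1: 'n'
  Position 0: 'f'
Reversed: jgdjgkdnf

jgdjgkdnf


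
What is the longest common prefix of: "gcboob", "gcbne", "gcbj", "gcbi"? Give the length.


Words: gcboob, gcbne, gcbj, gcbi
  Position 0: all 'g' => match
  Position 1: all 'c' => match
  Position 2: all 'b' => match
  Position 3: ('o', 'n', 'j', 'i') => mismatch, stop
LCP = "gcb" (length 3)

3


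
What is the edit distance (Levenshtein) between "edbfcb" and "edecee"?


Computing edit distance: "edbfcb" -> "edecee"
DP table:
           e    d    e    c    e    e
      0    1    2    3    4    5    6
  e   1    0    1    2    3    4    5
  d   2    1    0    1    2    3    4
  b   3    2    1    1    2    3    4
  f   4    3    2    2    2    3    4
  c   5    4    3    3    2    3    4
  b   6    5    4    4    3    3    4
Edit distance = dp[6][6] = 4

4


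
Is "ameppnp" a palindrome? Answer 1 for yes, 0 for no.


Input: ameppnp
Reversed: pnppema
  Compare pos 0 ('a') with pos 6 ('p'): MISMATCH
  Compare pos 1 ('m') with pos 5 ('n'): MISMATCH
  Compare pos 2 ('e') with pos 4 ('p'): MISMATCH
Result: not a palindrome

0


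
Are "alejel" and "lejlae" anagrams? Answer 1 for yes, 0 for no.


Strings: "alejel", "lejlae"
Sorted first:  aeejll
Sorted second: aeejll
Sorted forms match => anagrams

1


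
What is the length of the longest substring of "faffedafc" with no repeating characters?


Input: "faffedafc"
Sliding window (track last position of each char):
  Position 0 ('f'): window [0,0] length 1 -- new best
  Position 1 ('a'): window [0,1] length 2 -- new best
  Position 2 ('f'): repeat (last at 0), move window start to 1
  Position 2 ('f'): window [1,2] length 2
  Position 3 ('f'): repeat (last at 2), move window start to 3
  Position 3 ('f'): window [3,3] length 1
  Position 4 ('e'): window [3,4] length 2
  Position 5 ('d'): window [3,5] length 3 -- new best
  Position 6 ('a'): window [3,6] length 4 -- new best
  Position 7 ('f'): repeat (last at 3), move window start to 4
  Position 7 ('f'): window [4,7] length 4
  Position 8 ('c'): window [4,8] length 5 -- new best
Longest substring with no repeats: "edafc" with length 5

5


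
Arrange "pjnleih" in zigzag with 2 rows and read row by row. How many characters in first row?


Zigzag "pjnleih" into 2 rows:
Placing characters:
  'p' => row 0
  'j' => row 1
  'n' => row 0
  'l' => row 1
  'e' => row 0
  'i' => row 1
  'h' => row 0
Rows:
  Row 0: "pneh"
  Row 1: "jli"
First row length: 4

4


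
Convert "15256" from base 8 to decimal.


Input: "15256" in base 8
Positional expansion:
  Digit '1' (value 1) x 8^4 = 4096
  Digit '5' (value 5) x 8^3 = 2560
  Digit '2' (value 2) x 8^2 = 128
  Digit '5' (value 5) x 8^1 = 40
  Digit '6' (value 6) x 8^0 = 6
Sum = 6830

6830


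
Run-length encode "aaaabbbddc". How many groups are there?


Input: aaaabbbddc
Scanning for consecutive runs:
  Group 1: 'a' x 4 (positions 0-3)
  Group 2: 'b' x 3 (positions 4-6)
  Group 3: 'd' x 2 (positions 7-8)
  Group 4: 'c' x 1 (positions 9-9)
Total groups: 4

4


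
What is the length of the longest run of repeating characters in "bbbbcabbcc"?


Input: "bbbbcabbcc"
Scanning for longest run:
  Position 1 ('b'): continues run of 'b', length=2
  Position 2 ('b'): continues run of 'b', length=3
  Position 3 ('b'): continues run of 'b', length=4
  Position 4 ('c'): new char, reset run to 1
  Position 5 ('a'): new char, reset run to 1
  Position 6 ('b'): new char, reset run to 1
  Position 7 ('b'): continues run of 'b', length=2
  Position 8 ('c'): new char, reset run to 1
  Position 9 ('c'): continues run of 'c', length=2
Longest run: 'b' with length 4

4


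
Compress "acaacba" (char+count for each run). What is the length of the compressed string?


Input: acaacba
Runs:
  'a' x 1 => "a1"
  'c' x 1 => "c1"
  'a' x 2 => "a2"
  'c' x 1 => "c1"
  'b' x 1 => "b1"
  'a' x 1 => "a1"
Compressed: "a1c1a2c1b1a1"
Compressed length: 12

12


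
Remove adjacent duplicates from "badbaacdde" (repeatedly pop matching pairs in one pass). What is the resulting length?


Input: badbaacdde
Stack-based adjacent duplicate removal:
  Read 'b': push. Stack: b
  Read 'a': push. Stack: ba
  Read 'd': push. Stack: bad
  Read 'b': push. Stack: badb
  Read 'a': push. Stack: badba
  Read 'a': matches stack top 'a' => pop. Stack: badb
  Read 'c': push. Stack: badbc
  Read 'd': push. Stack: badbcd
  Read 'd': matches stack top 'd' => pop. Stack: badbc
  Read 'e': push. Stack: badbce
Final stack: "badbce" (length 6)

6


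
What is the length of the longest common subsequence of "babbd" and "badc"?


LCS of "babbd" and "badc"
DP table:
           b    a    d    c
      0    0    0    0    0
  b   0    1    1    1    1
  a   0    1    2    2    2
  b   0    1    2    2    2
  b   0    1    2    2    2
  d   0    1    2    3    3
LCS length = dp[5][4] = 3

3


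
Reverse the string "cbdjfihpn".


Input: cbdjfihpn
Reading characters right to left:
  Position 8: 'n'
  Position 7: 'p'
  Position 6: 'h'
  Position 5: 'i'
  Position 4: 'f'
  Position 3: 'j'
  Position 2: 'd'
  Position 1: 'b'
  Position 0: 'c'
Reversed: nphifjdbc

nphifjdbc


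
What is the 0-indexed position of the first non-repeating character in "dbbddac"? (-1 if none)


Input: dbbddac
Character frequencies:
  'a': 1
  'b': 2
  'c': 1
  'd': 3
Scanning left to right for freq == 1:
  Position 0 ('d'): freq=3, skip
  Position 1 ('b'): freq=2, skip
  Position 2 ('b'): freq=2, skip
  Position 3 ('d'): freq=3, skip
  Position 4 ('d'): freq=3, skip
  Position 5 ('a'): unique! => answer = 5

5


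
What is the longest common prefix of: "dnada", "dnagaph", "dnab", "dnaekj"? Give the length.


Words: dnada, dnagaph, dnab, dnaekj
  Position 0: all 'd' => match
  Position 1: all 'n' => match
  Position 2: all 'a' => match
  Position 3: ('d', 'g', 'b', 'e') => mismatch, stop
LCP = "dna" (length 3)

3


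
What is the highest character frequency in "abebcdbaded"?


Input: abebcdbaded
Character counts:
  'a': 2
  'b': 3
  'c': 1
  'd': 3
  'e': 2
Maximum frequency: 3

3


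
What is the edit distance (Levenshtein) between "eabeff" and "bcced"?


Computing edit distance: "eabeff" -> "bcced"
DP table:
           b    c    c    e    d
      0    1    2    3    4    5
  e   1    1    2    3    3    4
  a   2    2    2    3    4    4
  b   3    2    3    3    4    5
  e   4    3    3    4    3    4
  f   5    4    4    4    4    4
  f   6    5    5    5    5    5
Edit distance = dp[6][5] = 5

5


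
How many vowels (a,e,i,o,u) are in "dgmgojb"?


Input: dgmgojb
Checking each character:
  'd' at position 0: consonant
  'g' at position 1: consonant
  'm' at position 2: consonant
  'g' at position 3: consonant
  'o' at position 4: vowel (running total: 1)
  'j' at position 5: consonant
  'b' at position 6: consonant
Total vowels: 1

1


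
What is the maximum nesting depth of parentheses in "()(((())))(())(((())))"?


Input: "()(((())))(())(((())))"
Tracking depth:
  Position 0 '(': depth becomes 1
  Position 1 ')': depth becomes 0
  Position 2 '(': depth becomes 1
  Position 3 '(': depth becomes 2
  Position 4 '(': depth becomes 3
  Position 5 '(': depth becomes 4
  Position 6 ')': depth becomes 3
  Position 7 ')': depth becomes 2
  Position 8 ')': depth becomes 1
  Position 9 ')': depth becomes 0
  Position 10 '(': depth becomes 1
  Position 11 '(': depth becomes 2
  Position 12 ')': depth becomes 1
  Position 13 ')': depth becomes 0
  Position 14 '(': depth becomes 1
  Position 15 '(': depth becomes 2
  Position 16 '(': depth becomes 3
  Position 17 '(': depth becomes 4
  Position 18 ')': depth becomes 3
  Position 19 ')': depth becomes 2
  Position 20 ')': depth becomes 1
  Position 21 ')': depth becomes 0
Maximum depth reached: 4

4


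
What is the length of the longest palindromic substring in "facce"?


Input: "facce"
Checking substrings for palindromes:
  [2:4] "cc" (len 2) => palindrome
Longest palindromic substring: "cc" with length 2

2


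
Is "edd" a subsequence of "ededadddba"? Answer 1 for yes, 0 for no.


Check if "edd" is a subsequence of "ededadddba"
Greedy scan:
  Position 0 ('e'): matches sub[0] = 'e'
  Position 1 ('d'): matches sub[1] = 'd'
  Position 2 ('e'): no match needed
  Position 3 ('d'): matches sub[2] = 'd'
  Position 4 ('a'): no match needed
  Position 5 ('d'): no match needed
  Position 6 ('d'): no match needed
  Position 7 ('d'): no match needed
  Position 8 ('b'): no match needed
  Position 9 ('a'): no match needed
All 3 characters matched => is a subsequence

1


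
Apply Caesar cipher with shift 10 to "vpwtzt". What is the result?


Caesar cipher: shift "vpwtzt" by 10
  'v' (pos 21) + 10 = pos 5 = 'f'
  'p' (pos 15) + 10 = pos 25 = 'z'
  'w' (pos 22) + 10 = pos 6 = 'g'
  't' (pos 19) + 10 = pos 3 = 'd'
  'z' (pos 25) + 10 = pos 9 = 'j'
  't' (pos 19) + 10 = pos 3 = 'd'
Result: fzgdjd

fzgdjd


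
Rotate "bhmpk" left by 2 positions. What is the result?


Input: "bhmpk", rotate left by 2
First 2 characters: "bh"
Remaining characters: "mpk"
Concatenate remaining + first: "mpk" + "bh" = "mpkbh"

mpkbh


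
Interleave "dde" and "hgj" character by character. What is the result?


Interleaving "dde" and "hgj":
  Position 0: 'd' from first, 'h' from second => "dh"
  Position 1: 'd' from first, 'g' from second => "dg"
  Position 2: 'e' from first, 'j' from second => "ej"
Result: dhdgej

dhdgej


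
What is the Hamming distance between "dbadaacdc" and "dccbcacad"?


Comparing "dbadaacdc" and "dccbcacad" position by position:
  Position 0: 'd' vs 'd' => same
  Position 1: 'b' vs 'c' => differ
  Position 2: 'a' vs 'c' => differ
  Position 3: 'd' vs 'b' => differ
  Position 4: 'a' vs 'c' => differ
  Position 5: 'a' vs 'a' => same
  Position 6: 'c' vs 'c' => same
  Position 7: 'd' vs 'a' => differ
  Position 8: 'c' vs 'd' => differ
Total differences (Hamming distance): 6

6


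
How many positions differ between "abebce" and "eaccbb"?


Comparing "abebce" and "eaccbb" position by position:
  Position 0: 'a' vs 'e' => DIFFER
  Position 1: 'b' vs 'a' => DIFFER
  Position 2: 'e' vs 'c' => DIFFER
  Position 3: 'b' vs 'c' => DIFFER
  Position 4: 'c' vs 'b' => DIFFER
  Position 5: 'e' vs 'b' => DIFFER
Positions that differ: 6

6


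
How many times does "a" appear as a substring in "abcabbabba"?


Searching for "a" in "abcabbabba"
Scanning each position:
  Position 0: "a" => MATCH
  Position 1: "b" => no
  Position 2: "c" => no
  Position 3: "a" => MATCH
  Position 4: "b" => no
  Position 5: "b" => no
  Position 6: "a" => MATCH
  Position 7: "b" => no
  Position 8: "b" => no
  Position 9: "a" => MATCH
Total occurrences: 4

4


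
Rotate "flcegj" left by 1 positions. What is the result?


Input: "flcegj", rotate left by 1
First 1 characters: "f"
Remaining characters: "lcegj"
Concatenate remaining + first: "lcegj" + "f" = "lcegjf"

lcegjf


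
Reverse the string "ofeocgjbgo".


Input: ofeocgjbgo
Reading characters right to left:
  Position 9: 'o'
  Position 8: 'g'
  Position 7: 'b'
  Position 6: 'j'
  Position 5: 'g'
  Position 4: 'c'
  Position 3: 'o'
  Position 2: 'e'
  Position 1: 'f'
  Position 0: 'o'
Reversed: ogbjgcoefo

ogbjgcoefo


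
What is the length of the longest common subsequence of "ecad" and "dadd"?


LCS of "ecad" and "dadd"
DP table:
           d    a    d    d
      0    0    0    0    0
  e   0    0    0    0    0
  c   0    0    0    0    0
  a   0    0    1    1    1
  d   0    1    1    2    2
LCS length = dp[4][4] = 2

2


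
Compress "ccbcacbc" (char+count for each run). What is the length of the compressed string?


Input: ccbcacbc
Runs:
  'c' x 2 => "c2"
  'b' x 1 => "b1"
  'c' x 1 => "c1"
  'a' x 1 => "a1"
  'c' x 1 => "c1"
  'b' x 1 => "b1"
  'c' x 1 => "c1"
Compressed: "c2b1c1a1c1b1c1"
Compressed length: 14

14


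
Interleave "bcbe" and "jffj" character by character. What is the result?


Interleaving "bcbe" and "jffj":
  Position 0: 'b' from first, 'j' from second => "bj"
  Position 1: 'c' from first, 'f' from second => "cf"
  Position 2: 'b' from first, 'f' from second => "bf"
  Position 3: 'e' from first, 'j' from second => "ej"
Result: bjcfbfej

bjcfbfej


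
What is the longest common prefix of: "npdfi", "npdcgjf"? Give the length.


Words: npdfi, npdcgjf
  Position 0: all 'n' => match
  Position 1: all 'p' => match
  Position 2: all 'd' => match
  Position 3: ('f', 'c') => mismatch, stop
LCP = "npd" (length 3)

3


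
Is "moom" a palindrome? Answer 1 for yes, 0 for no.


Input: moom
Reversed: moom
  Compare pos 0 ('m') with pos 3 ('m'): match
  Compare pos 1 ('o') with pos 2 ('o'): match
Result: palindrome

1


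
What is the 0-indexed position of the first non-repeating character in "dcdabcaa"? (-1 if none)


Input: dcdabcaa
Character frequencies:
  'a': 3
  'b': 1
  'c': 2
  'd': 2
Scanning left to right for freq == 1:
  Position 0 ('d'): freq=2, skip
  Position 1 ('c'): freq=2, skip
  Position 2 ('d'): freq=2, skip
  Position 3 ('a'): freq=3, skip
  Position 4 ('b'): unique! => answer = 4

4


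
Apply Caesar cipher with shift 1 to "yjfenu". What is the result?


Caesar cipher: shift "yjfenu" by 1
  'y' (pos 24) + 1 = pos 25 = 'z'
  'j' (pos 9) + 1 = pos 10 = 'k'
  'f' (pos 5) + 1 = pos 6 = 'g'
  'e' (pos 4) + 1 = pos 5 = 'f'
  'n' (pos 13) + 1 = pos 14 = 'o'
  'u' (pos 20) + 1 = pos 21 = 'v'
Result: zkgfov

zkgfov


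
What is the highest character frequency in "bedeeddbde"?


Input: bedeeddbde
Character counts:
  'b': 2
  'd': 4
  'e': 4
Maximum frequency: 4

4


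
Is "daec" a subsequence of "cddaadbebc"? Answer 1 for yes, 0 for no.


Check if "daec" is a subsequence of "cddaadbebc"
Greedy scan:
  Position 0 ('c'): no match needed
  Position 1 ('d'): matches sub[0] = 'd'
  Position 2 ('d'): no match needed
  Position 3 ('a'): matches sub[1] = 'a'
  Position 4 ('a'): no match needed
  Position 5 ('d'): no match needed
  Position 6 ('b'): no match needed
  Position 7 ('e'): matches sub[2] = 'e'
  Position 8 ('b'): no match needed
  Position 9 ('c'): matches sub[3] = 'c'
All 4 characters matched => is a subsequence

1


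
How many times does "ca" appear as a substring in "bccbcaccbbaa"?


Searching for "ca" in "bccbcaccbbaa"
Scanning each position:
  Position 0: "bc" => no
  Position 1: "cc" => no
  Position 2: "cb" => no
  Position 3: "bc" => no
  Position 4: "ca" => MATCH
  Position 5: "ac" => no
  Position 6: "cc" => no
  Position 7: "cb" => no
  Position 8: "bb" => no
  Position 9: "ba" => no
  Position 10: "aa" => no
Total occurrences: 1

1


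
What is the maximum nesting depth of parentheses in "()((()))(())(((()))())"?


Input: "()((()))(())(((()))())"
Tracking depth:
  Position 0 '(': depth becomes 1
  Position 1 ')': depth becomes 0
  Position 2 '(': depth becomes 1
  Position 3 '(': depth becomes 2
  Position 4 '(': depth becomes 3
  Position 5 ')': depth becomes 2
  Position 6 ')': depth becomes 1
  Position 7 ')': depth becomes 0
  Position 8 '(': depth becomes 1
  Position 9 '(': depth becomes 2
  Position 10 ')': depth becomes 1
  Position 11 ')': depth becomes 0
  Position 12 '(': depth becomes 1
  Position 13 '(': depth becomes 2
  Position 14 '(': depth becomes 3
  Position 15 '(': depth becomes 4
  Position 16 ')': depth becomes 3
  Position 17 ')': depth becomes 2
  Position 18 ')': depth becomes 1
  Position 19 '(': depth becomes 2
  Position 20 ')': depth becomes 1
  Position 21 ')': depth becomes 0
Maximum depth reached: 4

4


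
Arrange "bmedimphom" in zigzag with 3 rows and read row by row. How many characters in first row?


Zigzag "bmedimphom" into 3 rows:
Placing characters:
  'b' => row 0
  'm' => row 1
  'e' => row 2
  'd' => row 1
  'i' => row 0
  'm' => row 1
  'p' => row 2
  'h' => row 1
  'o' => row 0
  'm' => row 1
Rows:
  Row 0: "bio"
  Row 1: "mdmhm"
  Row 2: "ep"
First row length: 3

3


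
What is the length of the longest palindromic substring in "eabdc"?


Input: "eabdc"
Checking substrings for palindromes:
  No multi-char palindromic substrings found
Longest palindromic substring: "e" with length 1

1


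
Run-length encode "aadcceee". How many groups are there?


Input: aadcceee
Scanning for consecutive runs:
  Group 1: 'a' x 2 (positions 0-1)
  Group 2: 'd' x 1 (positions 2-2)
  Group 3: 'c' x 2 (positions 3-4)
  Group 4: 'e' x 3 (positions 5-7)
Total groups: 4

4


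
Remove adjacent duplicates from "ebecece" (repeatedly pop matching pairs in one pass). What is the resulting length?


Input: ebecece
Stack-based adjacent duplicate removal:
  Read 'e': push. Stack: e
  Read 'b': push. Stack: eb
  Read 'e': push. Stack: ebe
  Read 'c': push. Stack: ebec
  Read 'e': push. Stack: ebece
  Read 'c': push. Stack: ebecec
  Read 'e': push. Stack: ebecece
Final stack: "ebecece" (length 7)

7


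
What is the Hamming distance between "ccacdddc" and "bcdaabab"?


Comparing "ccacdddc" and "bcdaabab" position by position:
  Position 0: 'c' vs 'b' => differ
  Position 1: 'c' vs 'c' => same
  Position 2: 'a' vs 'd' => differ
  Position 3: 'c' vs 'a' => differ
  Position 4: 'd' vs 'a' => differ
  Position 5: 'd' vs 'b' => differ
  Position 6: 'd' vs 'a' => differ
  Position 7: 'c' vs 'b' => differ
Total differences (Hamming distance): 7

7


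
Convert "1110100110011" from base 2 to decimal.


Input: "1110100110011" in base 2
Positional expansion:
  Digit '1' (value 1) x 2^12 = 4096
  Digit '1' (value 1) x 2^11 = 2048
  Digit '1' (value 1) x 2^10 = 1024
  Digit '0' (value 0) x 2^9 = 0
  Digit '1' (value 1) x 2^8 = 256
  Digit '0' (value 0) x 2^7 = 0
  Digit '0' (value 0) x 2^6 = 0
  Digit '1' (value 1) x 2^5 = 32
  Digit '1' (value 1) x 2^4 = 16
  Digit '0' (value 0) x 2^3 = 0
  Digit '0' (value 0) x 2^2 = 0
  Digit '1' (value 1) x 2^1 = 2
  Digit '1' (value 1) x 2^0 = 1
Sum = 7475

7475


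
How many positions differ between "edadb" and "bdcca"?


Comparing "edadb" and "bdcca" position by position:
  Position 0: 'e' vs 'b' => DIFFER
  Position 1: 'd' vs 'd' => same
  Position 2: 'a' vs 'c' => DIFFER
  Position 3: 'd' vs 'c' => DIFFER
  Position 4: 'b' vs 'a' => DIFFER
Positions that differ: 4

4


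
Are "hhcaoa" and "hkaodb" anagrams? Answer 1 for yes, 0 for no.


Strings: "hhcaoa", "hkaodb"
Sorted first:  aachho
Sorted second: abdhko
Differ at position 1: 'a' vs 'b' => not anagrams

0


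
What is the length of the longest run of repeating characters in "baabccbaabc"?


Input: "baabccbaabc"
Scanning for longest run:
  Position 1 ('a'): new char, reset run to 1
  Position 2 ('a'): continues run of 'a', length=2
  Position 3 ('b'): new char, reset run to 1
  Position 4 ('c'): new char, reset run to 1
  Position 5 ('c'): continues run of 'c', length=2
  Position 6 ('b'): new char, reset run to 1
  Position 7 ('a'): new char, reset run to 1
  Position 8 ('a'): continues run of 'a', length=2
  Position 9 ('b'): new char, reset run to 1
  Position 10 ('c'): new char, reset run to 1
Longest run: 'a' with length 2

2


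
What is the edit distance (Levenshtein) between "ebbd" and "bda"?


Computing edit distance: "ebbd" -> "bda"
DP table:
           b    d    a
      0    1    2    3
  e   1    1    2    3
  b   2    1    2    3
  b   3    2    2    3
  d   4    3    2    3
Edit distance = dp[4][3] = 3

3


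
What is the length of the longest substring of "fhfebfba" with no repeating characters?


Input: "fhfebfba"
Sliding window (track last position of each char):
  Position 0 ('f'): window [0,0] length 1 -- new best
  Position 1 ('h'): window [0,1] length 2 -- new best
  Position 2 ('f'): repeat (last at 0), move window start to 1
  Position 2 ('f'): window [1,2] length 2
  Position 3 ('e'): window [1,3] length 3 -- new best
  Position 4 ('b'): window [1,4] length 4 -- new best
  Position 5 ('f'): repeat (last at 2), move window start to 3
  Position 5 ('f'): window [3,5] length 3
  Position 6 ('b'): repeat (last at 4), move window start to 5
  Position 6 ('b'): window [5,6] length 2
  Position 7 ('a'): window [5,7] length 3
Longest substring with no repeats: "hfeb" with length 4

4


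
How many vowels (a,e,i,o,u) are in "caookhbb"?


Input: caookhbb
Checking each character:
  'c' at position 0: consonant
  'a' at position 1: vowel (running total: 1)
  'o' at position 2: vowel (running total: 2)
  'o' at position 3: vowel (running total: 3)
  'k' at position 4: consonant
  'h' at position 5: consonant
  'b' at position 6: consonant
  'b' at position 7: consonant
Total vowels: 3

3


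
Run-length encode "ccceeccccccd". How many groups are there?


Input: ccceeccccccd
Scanning for consecutive runs:
  Group 1: 'c' x 3 (positions 0-2)
  Group 2: 'e' x 2 (positions 3-4)
  Group 3: 'c' x 6 (positions 5-10)
  Group 4: 'd' x 1 (positions 11-11)
Total groups: 4

4


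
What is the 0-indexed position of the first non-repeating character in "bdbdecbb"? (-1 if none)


Input: bdbdecbb
Character frequencies:
  'b': 4
  'c': 1
  'd': 2
  'e': 1
Scanning left to right for freq == 1:
  Position 0 ('b'): freq=4, skip
  Position 1 ('d'): freq=2, skip
  Position 2 ('b'): freq=4, skip
  Position 3 ('d'): freq=2, skip
  Position 4 ('e'): unique! => answer = 4

4


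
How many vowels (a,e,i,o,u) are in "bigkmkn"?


Input: bigkmkn
Checking each character:
  'b' at position 0: consonant
  'i' at position 1: vowel (running total: 1)
  'g' at position 2: consonant
  'k' at position 3: consonant
  'm' at position 4: consonant
  'k' at position 5: consonant
  'n' at position 6: consonant
Total vowels: 1

1


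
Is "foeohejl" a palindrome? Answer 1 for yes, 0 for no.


Input: foeohejl
Reversed: ljehoeof
  Compare pos 0 ('f') with pos 7 ('l'): MISMATCH
  Compare pos 1 ('o') with pos 6 ('j'): MISMATCH
  Compare pos 2 ('e') with pos 5 ('e'): match
  Compare pos 3 ('o') with pos 4 ('h'): MISMATCH
Result: not a palindrome

0


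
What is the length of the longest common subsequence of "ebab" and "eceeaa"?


LCS of "ebab" and "eceeaa"
DP table:
           e    c    e    e    a    a
      0    0    0    0    0    0    0
  e   0    1    1    1    1    1    1
  b   0    1    1    1    1    1    1
  a   0    1    1    1    1    2    2
  b   0    1    1    1    1    2    2
LCS length = dp[4][6] = 2

2


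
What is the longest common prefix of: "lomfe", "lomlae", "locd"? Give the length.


Words: lomfe, lomlae, locd
  Position 0: all 'l' => match
  Position 1: all 'o' => match
  Position 2: ('m', 'm', 'c') => mismatch, stop
LCP = "lo" (length 2)

2


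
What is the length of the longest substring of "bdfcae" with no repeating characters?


Input: "bdfcae"
Sliding window (track last position of each char):
  Position 0 ('b'): window [0,0] length 1 -- new best
  Position 1 ('d'): window [0,1] length 2 -- new best
  Position 2 ('f'): window [0,2] length 3 -- new best
  Position 3 ('c'): window [0,3] length 4 -- new best
  Position 4 ('a'): window [0,4] length 5 -- new best
  Position 5 ('e'): window [0,5] length 6 -- new best
Longest substring with no repeats: "bdfcae" with length 6

6


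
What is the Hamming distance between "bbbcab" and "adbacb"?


Comparing "bbbcab" and "adbacb" position by position:
  Position 0: 'b' vs 'a' => differ
  Position 1: 'b' vs 'd' => differ
  Position 2: 'b' vs 'b' => same
  Position 3: 'c' vs 'a' => differ
  Position 4: 'a' vs 'c' => differ
  Position 5: 'b' vs 'b' => same
Total differences (Hamming distance): 4

4


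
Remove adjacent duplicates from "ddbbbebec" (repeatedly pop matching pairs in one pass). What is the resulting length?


Input: ddbbbebec
Stack-based adjacent duplicate removal:
  Read 'd': push. Stack: d
  Read 'd': matches stack top 'd' => pop. Stack: (empty)
  Read 'b': push. Stack: b
  Read 'b': matches stack top 'b' => pop. Stack: (empty)
  Read 'b': push. Stack: b
  Read 'e': push. Stack: be
  Read 'b': push. Stack: beb
  Read 'e': push. Stack: bebe
  Read 'c': push. Stack: bebec
Final stack: "bebec" (length 5)

5


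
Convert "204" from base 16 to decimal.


Input: "204" in base 16
Positional expansion:
  Digit '2' (value 2) x 16^2 = 512
  Digit '0' (value 0) x 16^1 = 0
  Digit '4' (value 4) x 16^0 = 4
Sum = 516

516


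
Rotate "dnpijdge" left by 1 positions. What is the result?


Input: "dnpijdge", rotate left by 1
First 1 characters: "d"
Remaining characters: "npijdge"
Concatenate remaining + first: "npijdge" + "d" = "npijdged"

npijdged


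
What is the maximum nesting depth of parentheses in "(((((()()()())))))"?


Input: "(((((()()()())))))"
Tracking depth:
  Position 0 '(': depth becomes 1
  Position 1 '(': depth becomes 2
  Position 2 '(': depth becomes 3
  Position 3 '(': depth becomes 4
  Position 4 '(': depth becomes 5
  Position 5 '(': depth becomes 6
  Position 6 ')': depth becomes 5
  Position 7 '(': depth becomes 6
  Position 8 ')': depth becomes 5
  Position 9 '(': depth becomes 6
  Position 10 ')': depth becomes 5
  Position 11 '(': depth becomes 6
  Position 12 ')': depth becomes 5
  Position 13 ')': depth becomes 4
  Position 14 ')': depth becomes 3
  Position 15 ')': depth becomes 2
  Position 16 ')': depth becomes 1
  Position 17 ')': depth becomes 0
Maximum depth reached: 6

6


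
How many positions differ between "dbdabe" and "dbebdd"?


Comparing "dbdabe" and "dbebdd" position by position:
  Position 0: 'd' vs 'd' => same
  Position 1: 'b' vs 'b' => same
  Position 2: 'd' vs 'e' => DIFFER
  Position 3: 'a' vs 'b' => DIFFER
  Position 4: 'b' vs 'd' => DIFFER
  Position 5: 'e' vs 'd' => DIFFER
Positions that differ: 4

4


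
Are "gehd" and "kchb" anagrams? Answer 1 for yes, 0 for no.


Strings: "gehd", "kchb"
Sorted first:  degh
Sorted second: bchk
Differ at position 0: 'd' vs 'b' => not anagrams

0


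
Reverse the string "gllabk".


Input: gllabk
Reading characters right to left:
  Position 5: 'k'
  Position 4: 'b'
  Position 3: 'a'
  Position 2: 'l'
  Position 1: 'l'
  Position 0: 'g'
Reversed: kballg

kballg


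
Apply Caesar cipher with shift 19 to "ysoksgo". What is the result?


Caesar cipher: shift "ysoksgo" by 19
  'y' (pos 24) + 19 = pos 17 = 'r'
  's' (pos 18) + 19 = pos 11 = 'l'
  'o' (pos 14) + 19 = pos 7 = 'h'
  'k' (pos 10) + 19 = pos 3 = 'd'
  's' (pos 18) + 19 = pos 11 = 'l'
  'g' (pos 6) + 19 = pos 25 = 'z'
  'o' (pos 14) + 19 = pos 7 = 'h'
Result: rlhdlzh

rlhdlzh


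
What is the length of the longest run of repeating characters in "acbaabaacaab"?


Input: "acbaabaacaab"
Scanning for longest run:
  Position 1 ('c'): new char, reset run to 1
  Position 2 ('b'): new char, reset run to 1
  Position 3 ('a'): new char, reset run to 1
  Position 4 ('a'): continues run of 'a', length=2
  Position 5 ('b'): new char, reset run to 1
  Position 6 ('a'): new char, reset run to 1
  Position 7 ('a'): continues run of 'a', length=2
  Position 8 ('c'): new char, reset run to 1
  Position 9 ('a'): new char, reset run to 1
  Position 10 ('a'): continues run of 'a', length=2
  Position 11 ('b'): new char, reset run to 1
Longest run: 'a' with length 2

2


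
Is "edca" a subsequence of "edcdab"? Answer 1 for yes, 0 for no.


Check if "edca" is a subsequence of "edcdab"
Greedy scan:
  Position 0 ('e'): matches sub[0] = 'e'
  Position 1 ('d'): matches sub[1] = 'd'
  Position 2 ('c'): matches sub[2] = 'c'
  Position 3 ('d'): no match needed
  Position 4 ('a'): matches sub[3] = 'a'
  Position 5 ('b'): no match needed
All 4 characters matched => is a subsequence

1


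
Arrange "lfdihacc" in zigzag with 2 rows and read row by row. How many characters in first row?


Zigzag "lfdihacc" into 2 rows:
Placing characters:
  'l' => row 0
  'f' => row 1
  'd' => row 0
  'i' => row 1
  'h' => row 0
  'a' => row 1
  'c' => row 0
  'c' => row 1
Rows:
  Row 0: "ldhc"
  Row 1: "fiac"
First row length: 4

4


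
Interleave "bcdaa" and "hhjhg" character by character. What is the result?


Interleaving "bcdaa" and "hhjhg":
  Position 0: 'b' from first, 'h' from second => "bh"
  Position 1: 'c' from first, 'h' from second => "ch"
  Position 2: 'd' from first, 'j' from second => "dj"
  Position 3: 'a' from first, 'h' from second => "ah"
  Position 4: 'a' from first, 'g' from second => "ag"
Result: bhchdjahag

bhchdjahag


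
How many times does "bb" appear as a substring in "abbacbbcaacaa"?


Searching for "bb" in "abbacbbcaacaa"
Scanning each position:
  Position 0: "ab" => no
  Position 1: "bb" => MATCH
  Position 2: "ba" => no
  Position 3: "ac" => no
  Position 4: "cb" => no
  Position 5: "bb" => MATCH
  Position 6: "bc" => no
  Position 7: "ca" => no
  Position 8: "aa" => no
  Position 9: "ac" => no
  Position 10: "ca" => no
  Position 11: "aa" => no
Total occurrences: 2

2


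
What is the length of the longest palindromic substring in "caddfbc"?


Input: "caddfbc"
Checking substrings for palindromes:
  [2:4] "dd" (len 2) => palindrome
Longest palindromic substring: "dd" with length 2

2


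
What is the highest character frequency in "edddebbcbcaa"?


Input: edddebbcbcaa
Character counts:
  'a': 2
  'b': 3
  'c': 2
  'd': 3
  'e': 2
Maximum frequency: 3

3


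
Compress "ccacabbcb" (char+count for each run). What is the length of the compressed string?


Input: ccacabbcb
Runs:
  'c' x 2 => "c2"
  'a' x 1 => "a1"
  'c' x 1 => "c1"
  'a' x 1 => "a1"
  'b' x 2 => "b2"
  'c' x 1 => "c1"
  'b' x 1 => "b1"
Compressed: "c2a1c1a1b2c1b1"
Compressed length: 14

14


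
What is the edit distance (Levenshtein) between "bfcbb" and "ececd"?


Computing edit distance: "bfcbb" -> "ececd"
DP table:
           e    c    e    c    d
      0    1    2    3    4    5
  b   1    1    2    3    4    5
  f   2    2    2    3    4    5
  c   3    3    2    3    3    4
  b   4    4    3    3    4    4
  b   5    5    4    4    4    5
Edit distance = dp[5][5] = 5

5


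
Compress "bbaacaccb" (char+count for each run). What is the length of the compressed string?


Input: bbaacaccb
Runs:
  'b' x 2 => "b2"
  'a' x 2 => "a2"
  'c' x 1 => "c1"
  'a' x 1 => "a1"
  'c' x 2 => "c2"
  'b' x 1 => "b1"
Compressed: "b2a2c1a1c2b1"
Compressed length: 12

12


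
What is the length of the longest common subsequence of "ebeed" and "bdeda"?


LCS of "ebeed" and "bdeda"
DP table:
           b    d    e    d    a
      0    0    0    0    0    0
  e   0    0    0    1    1    1
  b   0    1    1    1    1    1
  e   0    1    1    2    2    2
  e   0    1    1    2    2    2
  d   0    1    2    2    3    3
LCS length = dp[5][5] = 3

3


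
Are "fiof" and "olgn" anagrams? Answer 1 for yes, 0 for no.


Strings: "fiof", "olgn"
Sorted first:  ffio
Sorted second: glno
Differ at position 0: 'f' vs 'g' => not anagrams

0


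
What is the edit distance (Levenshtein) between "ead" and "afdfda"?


Computing edit distance: "ead" -> "afdfda"
DP table:
           a    f    d    f    d    a
      0    1    2    3    4    5    6
  e   1    1    2    3    4    5    6
  a   2    1    2    3    4    5    5
  d   3    2    2    2    3    4    5
Edit distance = dp[3][6] = 5

5


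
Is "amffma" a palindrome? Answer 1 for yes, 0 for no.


Input: amffma
Reversed: amffma
  Compare pos 0 ('a') with pos 5 ('a'): match
  Compare pos 1 ('m') with pos 4 ('m'): match
  Compare pos 2 ('f') with pos 3 ('f'): match
Result: palindrome

1


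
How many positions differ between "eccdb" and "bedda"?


Comparing "eccdb" and "bedda" position by position:
  Position 0: 'e' vs 'b' => DIFFER
  Position 1: 'c' vs 'e' => DIFFER
  Position 2: 'c' vs 'd' => DIFFER
  Position 3: 'd' vs 'd' => same
  Position 4: 'b' vs 'a' => DIFFER
Positions that differ: 4

4


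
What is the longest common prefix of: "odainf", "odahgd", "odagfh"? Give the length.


Words: odainf, odahgd, odagfh
  Position 0: all 'o' => match
  Position 1: all 'd' => match
  Position 2: all 'a' => match
  Position 3: ('i', 'h', 'g') => mismatch, stop
LCP = "oda" (length 3)

3


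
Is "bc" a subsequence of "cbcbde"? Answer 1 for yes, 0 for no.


Check if "bc" is a subsequence of "cbcbde"
Greedy scan:
  Position 0 ('c'): no match needed
  Position 1 ('b'): matches sub[0] = 'b'
  Position 2 ('c'): matches sub[1] = 'c'
  Position 3 ('b'): no match needed
  Position 4 ('d'): no match needed
  Position 5 ('e'): no match needed
All 2 characters matched => is a subsequence

1


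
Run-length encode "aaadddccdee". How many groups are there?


Input: aaadddccdee
Scanning for consecutive runs:
  Group 1: 'a' x 3 (positions 0-2)
  Group 2: 'd' x 3 (positions 3-5)
  Group 3: 'c' x 2 (positions 6-7)
  Group 4: 'd' x 1 (positions 8-8)
  Group 5: 'e' x 2 (positions 9-10)
Total groups: 5

5


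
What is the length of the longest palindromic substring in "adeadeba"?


Input: "adeadeba"
Checking substrings for palindromes:
  No multi-char palindromic substrings found
Longest palindromic substring: "a" with length 1

1


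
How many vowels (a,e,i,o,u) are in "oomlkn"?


Input: oomlkn
Checking each character:
  'o' at position 0: vowel (running total: 1)
  'o' at position 1: vowel (running total: 2)
  'm' at position 2: consonant
  'l' at position 3: consonant
  'k' at position 4: consonant
  'n' at position 5: consonant
Total vowels: 2

2


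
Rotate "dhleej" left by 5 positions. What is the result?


Input: "dhleej", rotate left by 5
First 5 characters: "dhlee"
Remaining characters: "j"
Concatenate remaining + first: "j" + "dhlee" = "jdhlee"

jdhlee


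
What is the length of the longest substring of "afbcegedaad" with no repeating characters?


Input: "afbcegedaad"
Sliding window (track last position of each char):
  Position 0 ('a'): window [0,0] length 1 -- new best
  Position 1 ('f'): window [0,1] length 2 -- new best
  Position 2 ('b'): window [0,2] length 3 -- new best
  Position 3 ('c'): window [0,3] length 4 -- new best
  Position 4 ('e'): window [0,4] length 5 -- new best
  Position 5 ('g'): window [0,5] length 6 -- new best
  Position 6 ('e'): repeat (last at 4), move window start to 5
  Position 6 ('e'): window [5,6] length 2
  Position 7 ('d'): window [5,7] length 3
  Position 8 ('a'): window [5,8] length 4
  Position 9 ('a'): repeat (last at 8), move window start to 9
  Position 9 ('a'): window [9,9] length 1
  Position 10 ('d'): window [9,10] length 2
Longest substring with no repeats: "afbceg" with length 6

6
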